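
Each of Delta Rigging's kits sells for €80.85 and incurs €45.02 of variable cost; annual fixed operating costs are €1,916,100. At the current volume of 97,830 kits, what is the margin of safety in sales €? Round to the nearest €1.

€3,585,897

Contribution margin per unit = €80.85 − €45.02 = €35.83. Break-even units = €1,916,100 ÷ €35.83 = 53,477.53; break-even revenue = 53,477.53 × €80.85 = €4,323,658.53.
Actual sales revenue = 97,830 × €80.85 = €7,909,555.50.
Margin of safety = €7,909,555.50 − €4,323,658.53 = €3,585,897.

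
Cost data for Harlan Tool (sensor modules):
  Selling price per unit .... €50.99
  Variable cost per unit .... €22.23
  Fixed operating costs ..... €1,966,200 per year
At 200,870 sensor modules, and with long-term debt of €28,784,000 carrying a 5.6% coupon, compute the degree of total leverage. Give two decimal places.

2.63

At 200,870 units, contribution = 200,870 × €28.76 = €5,777,021.20.
Subtracting fixed costs: EBIT = €5,777,021.20 − €1,966,200 = €3,810,821.20. Interest = €1,611,904.00, so EBIT − I = €2,198,917.20.
DCL = contribution ÷ (EBIT − I) = €5,777,021.20 ÷ €2,198,917.20 = 2.6272.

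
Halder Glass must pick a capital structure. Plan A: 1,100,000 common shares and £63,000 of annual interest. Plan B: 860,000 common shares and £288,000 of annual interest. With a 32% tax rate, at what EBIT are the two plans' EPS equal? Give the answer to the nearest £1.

£1,094,250

Set EPS_A = EPS_B: (EBIT − £63,000)(1 − 0.32) ÷ 1,100,000 = (EBIT − £288,000)(1 − 0.32) ÷ 860,000.
The (1 − t) factor cancels: (EBIT − 63,000) × 860,000 = (EBIT − 288,000) × 1,100,000.
Solving, EBIT = (288,000·1,100,000 − 63,000·860,000) / (1,100,000 − 860,000) = 262,620,000,000 / 240,000 = 1,094,250.00.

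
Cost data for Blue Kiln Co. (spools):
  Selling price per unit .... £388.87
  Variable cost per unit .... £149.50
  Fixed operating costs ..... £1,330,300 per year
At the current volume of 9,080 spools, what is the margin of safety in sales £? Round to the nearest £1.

Contribution margin per unit = £388.87 − £149.50 = £239.37. Break-even units = £1,330,300 ÷ £239.37 = 5,557.51; break-even revenue = 5,557.51 × £388.87 = £2,161,147.02.
Actual sales revenue = 9,080 × £388.87 = £3,530,939.60.
Margin of safety = £3,530,939.60 − £2,161,147.02 = £1,369,793.

£1,369,793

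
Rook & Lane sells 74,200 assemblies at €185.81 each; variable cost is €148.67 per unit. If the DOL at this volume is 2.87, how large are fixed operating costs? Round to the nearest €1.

Total contribution margin = 74,200 × €37.14 = €2,755,788.00.
DOL = contribution / EBIT, so EBIT = €2,755,788.00 / 2.87 = €960,204.88.
Fixed costs = CM − EBIT = €2,755,788.00 − €960,204.88 = €1,795,583.

€1,795,583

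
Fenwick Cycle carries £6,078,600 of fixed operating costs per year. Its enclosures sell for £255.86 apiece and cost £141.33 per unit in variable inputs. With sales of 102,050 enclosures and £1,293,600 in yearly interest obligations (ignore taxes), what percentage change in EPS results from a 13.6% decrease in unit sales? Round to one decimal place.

Contribution at this volume is 102,050 × £114.53 = £11,687,786.50.
Subtracting fixed costs: EBIT = £11,687,786.50 − £6,078,600 = £5,609,186.50.
After interest of £1,293,600.00, pre-tax earnings = £4,315,586.50.
Degree of combined leverage = contribution ÷ (EBIT − I) = £11,687,786.50 ÷ £4,315,586.50 = 2.7083.
EPS therefore changes by 2.7083 × (-13.6%) = -36.8%.

-36.8%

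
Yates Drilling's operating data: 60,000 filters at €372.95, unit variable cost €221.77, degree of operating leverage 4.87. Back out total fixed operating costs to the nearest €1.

€7,208,213

Total contribution margin = 60,000 × €151.18 = €9,070,800.00.
Since DOL = CM ÷ EBIT, EBIT = €9,070,800.00 ÷ 4.87 = €1,862,587.27.
And FC = contribution − EBIT = €9,070,800.00 − €1,862,587.27 = €7,208,213.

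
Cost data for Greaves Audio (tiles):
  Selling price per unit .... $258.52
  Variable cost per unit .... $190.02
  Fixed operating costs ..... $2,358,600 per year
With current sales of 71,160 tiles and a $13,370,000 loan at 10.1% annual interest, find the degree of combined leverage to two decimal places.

4.18

Contribution at this volume is 71,160 × $68.50 = $4,874,460.00.
Operating income = contribution − fixed costs = $4,874,460.00 − $2,358,600 = $2,515,860.00. Interest = $1,350,370.00.
DOL = $4,874,460.00 ÷ $2,515,860.00 = 1.9375; DFL = $2,515,860.00 ÷ $1,165,490.00 = 2.1586.
DCL = DOL × DFL = 1.9375 × 2.1586 = 4.1823.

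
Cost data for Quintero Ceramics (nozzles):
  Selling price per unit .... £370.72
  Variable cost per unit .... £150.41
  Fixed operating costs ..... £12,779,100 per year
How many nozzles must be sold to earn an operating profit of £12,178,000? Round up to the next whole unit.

113,282 nozzles

Each unit contributes £370.72 − £150.41 = £220.31.
Units = (FC + target) / CM = (£12,779,100 + £12,178,000) / £220.31 = 113,281.74, so 113,282 nozzles.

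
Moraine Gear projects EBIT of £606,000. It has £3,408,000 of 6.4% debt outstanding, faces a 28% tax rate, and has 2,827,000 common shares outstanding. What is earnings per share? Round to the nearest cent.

Interest = £218,112.00, so EBT = £606,000 − £218,112.00 = £387,888.00.
After tax at 28%: net income = £387,888.00 × 0.72 = £279,279.36.
Per share: £279,279.36 / 2,827,000 shares = £0.10.

£0.10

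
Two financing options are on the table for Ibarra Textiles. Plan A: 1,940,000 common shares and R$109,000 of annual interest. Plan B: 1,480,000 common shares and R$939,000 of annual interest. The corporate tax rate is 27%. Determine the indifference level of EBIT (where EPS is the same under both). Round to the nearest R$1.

R$3,609,435

At indifference, (EBIT − 109,000)(1 − t)/1,940,000 = (EBIT − 939,000)(1 − t)/1,480,000.
Cancelling (1 − t) and cross-multiplying: 1,480,000·(EBIT − 109,000) = 1,940,000·(EBIT − 939,000).
EBIT × (1,940,000 − 1,480,000) = 939,000 × 1,940,000 − 109,000 × 1,480,000 = 1,660,340,000,000, so EBIT = 1,660,340,000,000 ÷ 460,000 = 3,609,434.78.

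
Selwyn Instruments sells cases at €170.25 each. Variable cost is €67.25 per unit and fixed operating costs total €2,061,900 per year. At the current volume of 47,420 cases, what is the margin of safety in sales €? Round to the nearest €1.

Each unit contributes €170.25 − €67.25 = €103.00. Break-even units = €2,061,900 ÷ €103.00 = 20,018.45; break-even revenue = 20,018.45 × €170.25 = €3,408,140.53.
Actual sales revenue = 47,420 × €170.25 = €8,073,255.00.
Margin of safety = €8,073,255.00 − €3,408,140.53 = €4,665,114.

€4,665,114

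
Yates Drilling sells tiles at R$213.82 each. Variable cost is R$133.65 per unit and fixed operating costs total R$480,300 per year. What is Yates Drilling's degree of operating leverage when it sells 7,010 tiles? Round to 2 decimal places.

Total contribution margin = 7,010 × R$80.17 = R$561,991.70.
EBIT = R$561,991.70 − R$480,300 = R$81,691.70.
So DOL = total CM / EBIT = R$561,991.70 / R$81,691.70 = 6.8794.

6.88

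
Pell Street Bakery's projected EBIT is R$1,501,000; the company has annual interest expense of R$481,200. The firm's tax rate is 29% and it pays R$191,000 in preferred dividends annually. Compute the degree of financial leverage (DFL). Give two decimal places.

Annual interest charges come to R$481,200.00.
Preferred dividends grossed up pre-tax: R$191,000 / (1 − 0.29) = R$269,014.08.
DFL = EBIT ÷ [EBIT − I − D_p/(1−t)] = R$1,501,000 ÷ [R$1,501,000 − R$481,200.00 − R$269,014.08] = R$1,501,000 ÷ R$750,785.92 = 1.9992.

2.00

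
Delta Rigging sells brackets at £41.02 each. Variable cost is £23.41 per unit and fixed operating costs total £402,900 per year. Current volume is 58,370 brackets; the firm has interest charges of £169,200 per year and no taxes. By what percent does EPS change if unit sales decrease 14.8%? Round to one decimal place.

At 58,370 units, contribution = 58,370 × £17.61 = £1,027,895.70.
Operating income = contribution − fixed costs = £1,027,895.70 − £402,900 = £624,995.70.
Interest = £169,200.00, so EBIT − I = £455,795.70.
DCL = total CM / (EBIT − I) = £1,027,895.70 / £455,795.70 = 2.2552.
EPS therefore changes by 2.2552 × (-14.8%) = -33.4%.

-33.4%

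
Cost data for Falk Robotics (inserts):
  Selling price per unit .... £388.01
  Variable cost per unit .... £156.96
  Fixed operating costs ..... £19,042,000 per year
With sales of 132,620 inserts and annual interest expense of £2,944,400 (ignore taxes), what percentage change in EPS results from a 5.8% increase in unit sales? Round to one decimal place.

Total contribution margin = 132,620 × £231.05 = £30,641,851.00.
Subtracting fixed costs: EBIT = £30,641,851.00 − £19,042,000 = £11,599,851.00.
Interest = £2,944,400.00, so EBIT − I = £8,655,451.00.
Degree of combined leverage = contribution ÷ (EBIT − I) = £30,641,851.00 ÷ £8,655,451.00 = 3.5402.
EPS therefore changes by 3.5402 × (+5.8%) = +20.5%.

+20.5%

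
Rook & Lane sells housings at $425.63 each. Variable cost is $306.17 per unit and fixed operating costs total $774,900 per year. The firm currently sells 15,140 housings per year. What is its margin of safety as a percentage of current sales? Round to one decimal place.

57.2%

Contribution margin per unit = $425.63 − $306.17 = $119.46. Break-even units = $774,900 ÷ $119.46 = 6,486.69; break-even revenue = 6,486.69 × $425.63 = $2,760,929.91.
Current sales = 15,140 × $425.63 = $6,444,038.20.
Margin of safety = ($6,444,038.20 − $2,760,929.91) ÷ $6,444,038.20 = 57.2%.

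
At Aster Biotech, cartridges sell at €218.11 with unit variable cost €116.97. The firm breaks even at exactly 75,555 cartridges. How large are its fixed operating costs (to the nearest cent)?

€7,641,632.70

Each unit contributes €218.11 − €116.97 = €101.14.
Since BE = FC / CM, FC = 75,555 × €101.14 = €7,641,632.70.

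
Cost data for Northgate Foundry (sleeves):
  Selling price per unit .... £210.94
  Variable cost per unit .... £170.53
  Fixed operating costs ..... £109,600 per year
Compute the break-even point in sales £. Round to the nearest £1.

CM per unit = £210.94 − £170.53 = £40.41; CM ratio = £40.41 / £210.94 = 0.1916.
Break-even revenue = fixed costs × price ÷ CM = £109,600 × £210.94 ÷ £40.41 = £572,111.

£572,111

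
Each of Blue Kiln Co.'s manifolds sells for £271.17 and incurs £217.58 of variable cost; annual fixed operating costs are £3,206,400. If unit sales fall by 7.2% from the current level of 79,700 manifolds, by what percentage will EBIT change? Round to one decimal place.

At 79,700 units, contribution = 79,700 × £53.59 = £4,271,123.00.
Operating income = contribution − fixed costs = £4,271,123.00 − £3,206,400 = £1,064,723.00.
So DOL = total CM / EBIT = £4,271,123.00 / £1,064,723.00 = 4.0115.
%ΔEBIT = DOL × %ΔSales = 4.0115 × -7.2% = -28.9%.

-28.9%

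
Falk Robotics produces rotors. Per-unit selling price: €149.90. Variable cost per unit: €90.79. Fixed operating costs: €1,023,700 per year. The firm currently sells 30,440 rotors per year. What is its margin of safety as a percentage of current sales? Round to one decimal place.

43.1%

Unit CM = price − variable cost = €149.90 − €90.79 = €59.11. Break-even units = €1,023,700 ÷ €59.11 = 17,318.56; break-even revenue = 17,318.56 × €149.90 = €2,596,051.94.
Actual sales revenue = 30,440 × €149.90 = €4,562,956.00.
Margin of safety = (€4,562,956.00 − €2,596,051.94) ÷ €4,562,956.00 = 43.1%.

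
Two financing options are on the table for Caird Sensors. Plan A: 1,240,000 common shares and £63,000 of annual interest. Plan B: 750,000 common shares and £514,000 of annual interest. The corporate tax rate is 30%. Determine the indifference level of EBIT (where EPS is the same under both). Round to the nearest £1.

Set EPS_A = EPS_B: (EBIT − £63,000)(1 − 0.30) ÷ 1,240,000 = (EBIT − £514,000)(1 − 0.30) ÷ 750,000.
Cancelling (1 − t) and cross-multiplying: 750,000·(EBIT − 63,000) = 1,240,000·(EBIT − 514,000).
EBIT × (1,240,000 − 750,000) = 514,000 × 1,240,000 − 63,000 × 750,000 = 590,110,000,000, so EBIT = 590,110,000,000 ÷ 490,000 = 1,204,306.12.

£1,204,306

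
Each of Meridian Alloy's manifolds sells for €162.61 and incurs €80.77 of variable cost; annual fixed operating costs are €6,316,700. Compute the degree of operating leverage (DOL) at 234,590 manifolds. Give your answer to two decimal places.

1.49

Total contribution margin = 234,590 × €81.84 = €19,198,845.60.
EBIT = €19,198,845.60 − €6,316,700 = €12,882,145.60.
DOL = contribution ÷ EBIT = €19,198,845.60 ÷ €12,882,145.60 = 1.4903.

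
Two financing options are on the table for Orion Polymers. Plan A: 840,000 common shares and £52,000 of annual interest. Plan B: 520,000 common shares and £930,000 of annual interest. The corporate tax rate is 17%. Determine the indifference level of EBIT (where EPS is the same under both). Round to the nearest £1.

At indifference, (EBIT − 52,000)(1 − t)/840,000 = (EBIT − 930,000)(1 − t)/520,000.
Cancelling (1 − t) and cross-multiplying: 520,000·(EBIT − 52,000) = 840,000·(EBIT − 930,000).
EBIT × (840,000 − 520,000) = 930,000 × 840,000 − 52,000 × 520,000 = 754,160,000,000, so EBIT = 754,160,000,000 ÷ 320,000 = 2,356,750.00.

£2,356,750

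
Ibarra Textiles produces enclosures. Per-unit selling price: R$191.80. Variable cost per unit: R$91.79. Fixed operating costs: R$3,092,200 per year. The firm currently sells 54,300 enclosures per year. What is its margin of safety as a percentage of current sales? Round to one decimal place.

Each unit contributes R$191.80 − R$91.79 = R$100.01. Break-even units = R$3,092,200 ÷ R$100.01 = 30,918.91; break-even revenue = 30,918.91 × R$191.80 = R$5,930,246.58.
Actual sales revenue = 54,300 × R$191.80 = R$10,414,740.00.
Margin of safety = (R$10,414,740.00 − R$5,930,246.58) ÷ R$10,414,740.00 = 43.1%.

43.1%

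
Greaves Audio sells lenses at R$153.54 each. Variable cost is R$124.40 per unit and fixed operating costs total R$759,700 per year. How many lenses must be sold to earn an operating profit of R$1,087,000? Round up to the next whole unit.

63,374 lenses

Contribution margin per unit = R$153.54 − R$124.40 = R$29.14.
Units = (FC + target) / CM = (R$759,700 + R$1,087,000) / R$29.14 = 63,373.37, so 63,374 lenses.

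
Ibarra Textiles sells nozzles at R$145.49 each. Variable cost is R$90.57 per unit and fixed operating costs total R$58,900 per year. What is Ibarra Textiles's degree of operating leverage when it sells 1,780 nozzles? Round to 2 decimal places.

2.52

At 1,780 units, contribution = 1,780 × R$54.92 = R$97,757.60.
EBIT = R$97,757.60 − R$58,900 = R$38,857.60.
DOL = contribution ÷ EBIT = R$97,757.60 ÷ R$38,857.60 = 2.5158.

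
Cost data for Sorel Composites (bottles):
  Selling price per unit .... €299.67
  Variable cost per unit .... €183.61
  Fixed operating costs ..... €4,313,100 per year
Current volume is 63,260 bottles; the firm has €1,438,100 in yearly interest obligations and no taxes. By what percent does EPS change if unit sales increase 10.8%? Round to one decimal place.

At 63,260 units, contribution = 63,260 × €116.06 = €7,341,955.60.
EBIT = €7,341,955.60 − €4,313,100 = €3,028,855.60.
After interest of €1,438,100.00, pre-tax earnings = €1,590,755.60.
Degree of combined leverage = contribution ÷ (EBIT − I) = €7,341,955.60 ÷ €1,590,755.60 = 4.6154.
%ΔEPS = DCL × %ΔSales = 4.6154 × +10.8% = +49.8%.

+49.8%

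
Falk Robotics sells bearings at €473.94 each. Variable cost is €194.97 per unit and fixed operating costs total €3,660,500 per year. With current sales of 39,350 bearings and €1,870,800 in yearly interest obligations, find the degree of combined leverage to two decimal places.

Contribution at this volume is 39,350 × €278.97 = €10,977,469.50.
Operating income = contribution − fixed costs = €10,977,469.50 − €3,660,500 = €7,316,969.50. Interest = €1,870,800.00, so EBIT − I = €5,446,169.50.
Degree of total leverage = total CM / (EBIT − interest) = €10,977,469.50 / €5,446,169.50 = 2.0156.

2.02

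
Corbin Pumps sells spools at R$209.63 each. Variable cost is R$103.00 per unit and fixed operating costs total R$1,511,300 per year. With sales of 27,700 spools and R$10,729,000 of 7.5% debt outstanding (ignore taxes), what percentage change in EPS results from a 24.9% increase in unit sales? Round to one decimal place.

+115.3%

Contribution at this volume is 27,700 × R$106.63 = R$2,953,651.00.
Subtracting fixed costs: EBIT = R$2,953,651.00 − R$1,511,300 = R$1,442,351.00.
After interest of R$804,675.00, pre-tax earnings = R$637,676.00.
DCL = total CM / (EBIT − I) = R$2,953,651.00 / R$637,676.00 = 4.6319.
%ΔEPS = DCL × %ΔSales = 4.6319 × +24.9% = +115.3%.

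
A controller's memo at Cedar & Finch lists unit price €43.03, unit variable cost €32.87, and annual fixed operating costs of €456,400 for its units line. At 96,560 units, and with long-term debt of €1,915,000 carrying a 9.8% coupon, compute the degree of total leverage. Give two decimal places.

Total contribution margin = 96,560 × €10.16 = €981,049.60.
Operating income = contribution − fixed costs = €981,049.60 − €456,400 = €524,649.60. Interest = €187,670.00, so EBIT − I = €336,979.60.
Degree of total leverage = total CM / (EBIT − interest) = €981,049.60 / €336,979.60 = 2.9113.

2.91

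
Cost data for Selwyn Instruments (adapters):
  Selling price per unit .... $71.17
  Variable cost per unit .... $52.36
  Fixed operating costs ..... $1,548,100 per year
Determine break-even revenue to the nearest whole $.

Contribution margin per unit = $71.17 − $52.36 = $18.81, a CM ratio of $18.81 ÷ $71.17 = 0.2643.
Break-even sales = FC ÷ CM ratio = $1,548,100 × $71.17 / $18.81 = $5,857,431.

$5,857,431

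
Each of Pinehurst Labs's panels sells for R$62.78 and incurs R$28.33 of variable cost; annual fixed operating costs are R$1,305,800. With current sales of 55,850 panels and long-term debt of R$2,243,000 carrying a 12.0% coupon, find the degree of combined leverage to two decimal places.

Total contribution margin = 55,850 × R$34.45 = R$1,924,032.50.
Subtracting fixed costs: EBIT = R$1,924,032.50 − R$1,305,800 = R$618,232.50. Interest = R$269,160.00, so EBIT − I = R$349,072.50.
DCL = contribution ÷ (EBIT − I) = R$1,924,032.50 ÷ R$349,072.50 = 5.5118.

5.51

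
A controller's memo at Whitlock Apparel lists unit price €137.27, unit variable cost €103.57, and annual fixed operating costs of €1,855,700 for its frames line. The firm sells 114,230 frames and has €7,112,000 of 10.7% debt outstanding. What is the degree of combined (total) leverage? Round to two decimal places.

3.12

Contribution at this volume is 114,230 × €33.70 = €3,849,551.00.
Subtracting fixed costs: EBIT = €3,849,551.00 − €1,855,700 = €1,993,851.00. Interest = €760,984.00, so EBIT − I = €1,232,867.00.
DCL = contribution ÷ (EBIT − I) = €3,849,551.00 ÷ €1,232,867.00 = 3.1224.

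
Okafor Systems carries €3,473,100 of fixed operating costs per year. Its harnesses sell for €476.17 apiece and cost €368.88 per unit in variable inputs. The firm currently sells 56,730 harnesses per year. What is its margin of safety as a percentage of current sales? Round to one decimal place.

42.9%

Contribution margin per unit = €476.17 − €368.88 = €107.29. Break-even units = €3,473,100 ÷ €107.29 = 32,371.14; break-even revenue = 32,371.14 × €476.17 = €15,414,167.46.
Current sales = 56,730 × €476.17 = €27,013,124.10.
Margin of safety = (€27,013,124.10 − €15,414,167.46) ÷ €27,013,124.10 = 42.9%.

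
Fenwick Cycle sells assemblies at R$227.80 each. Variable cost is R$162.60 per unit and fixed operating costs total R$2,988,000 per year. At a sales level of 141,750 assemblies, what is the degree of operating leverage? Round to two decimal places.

Contribution at this volume is 141,750 × R$65.20 = R$9,242,100.00.
Subtracting fixed costs: EBIT = R$9,242,100.00 − R$2,988,000 = R$6,254,100.00.
Degree of operating leverage = R$9,242,100.00 / R$6,254,100.00 = 1.4778.

1.48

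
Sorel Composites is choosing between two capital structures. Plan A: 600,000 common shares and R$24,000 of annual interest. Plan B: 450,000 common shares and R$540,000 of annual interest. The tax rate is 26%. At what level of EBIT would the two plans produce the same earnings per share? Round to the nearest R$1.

R$2,088,000

Set EPS_A = EPS_B: (EBIT − R$24,000)(1 − 0.26) ÷ 600,000 = (EBIT − R$540,000)(1 − 0.26) ÷ 450,000.
Cancelling (1 − t) and cross-multiplying: 450,000·(EBIT − 24,000) = 600,000·(EBIT − 540,000).
Solving, EBIT = (540,000·600,000 − 24,000·450,000) / (600,000 − 450,000) = 313,200,000,000 / 150,000 = 2,088,000.00.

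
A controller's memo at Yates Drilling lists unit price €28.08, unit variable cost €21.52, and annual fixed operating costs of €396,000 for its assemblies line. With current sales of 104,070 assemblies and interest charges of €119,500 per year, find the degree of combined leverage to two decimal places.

At 104,070 units, contribution = 104,070 × €6.56 = €682,699.20.
Operating income = contribution − fixed costs = €682,699.20 − €396,000 = €286,699.20. Interest = €119,500.00, so EBIT − I = €167,199.20.
Degree of total leverage = total CM / (EBIT − interest) = €682,699.20 / €167,199.20 = 4.0831.

4.08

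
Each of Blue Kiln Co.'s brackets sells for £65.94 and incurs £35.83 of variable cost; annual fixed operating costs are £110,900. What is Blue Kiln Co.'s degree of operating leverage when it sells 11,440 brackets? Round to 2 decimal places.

Contribution at this volume is 11,440 × £30.11 = £344,458.40.
Operating income = contribution − fixed costs = £344,458.40 − £110,900 = £233,558.40.
DOL = contribution ÷ EBIT = £344,458.40 ÷ £233,558.40 = 1.4748.

1.47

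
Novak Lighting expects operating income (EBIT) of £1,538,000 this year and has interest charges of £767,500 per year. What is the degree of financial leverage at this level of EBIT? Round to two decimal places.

2.00

Annual interest charges come to £767,500.00.
Degree of financial leverage = EBIT / (EBIT − interest) = £1,538,000 / £770,500.00 = 1.9961.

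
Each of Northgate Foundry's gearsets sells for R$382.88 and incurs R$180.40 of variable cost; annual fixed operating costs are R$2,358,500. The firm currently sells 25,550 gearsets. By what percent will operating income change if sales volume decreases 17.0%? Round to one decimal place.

-31.2%

Total contribution margin = 25,550 × R$202.48 = R$5,173,364.00.
EBIT = R$5,173,364.00 − R$2,358,500 = R$2,814,864.00.
Degree of operating leverage = R$5,173,364.00 / R$2,814,864.00 = 1.8379.
So EBIT moves 1.8379 × (-17.0%) = -31.2%.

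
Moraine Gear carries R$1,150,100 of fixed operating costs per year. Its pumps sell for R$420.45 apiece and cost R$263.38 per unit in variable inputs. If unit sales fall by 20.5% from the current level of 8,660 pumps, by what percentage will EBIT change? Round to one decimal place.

-132.7%

At 8,660 units, contribution = 8,660 × R$157.07 = R$1,360,226.20.
Operating income = contribution − fixed costs = R$1,360,226.20 − R$1,150,100 = R$210,126.20.
DOL = contribution ÷ EBIT = R$1,360,226.20 ÷ R$210,126.20 = 6.4734.
Operating income changes by 6.4734 × -20.5% = -132.7%.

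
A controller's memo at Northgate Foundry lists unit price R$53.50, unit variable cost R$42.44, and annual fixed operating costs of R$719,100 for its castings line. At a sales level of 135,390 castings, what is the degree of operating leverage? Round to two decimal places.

1.92

Contribution at this volume is 135,390 × R$11.06 = R$1,497,413.40.
Subtracting fixed costs: EBIT = R$1,497,413.40 − R$719,100 = R$778,313.40.
Degree of operating leverage = R$1,497,413.40 / R$778,313.40 = 1.9239.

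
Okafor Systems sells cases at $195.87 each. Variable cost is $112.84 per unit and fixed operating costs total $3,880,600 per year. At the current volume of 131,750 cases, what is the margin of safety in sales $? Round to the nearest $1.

Unit CM = price − variable cost = $195.87 − $112.84 = $83.03. Break-even units = $3,880,600 ÷ $83.03 = 46,737.32; break-even revenue = 46,737.32 × $195.87 = $9,154,439.62.
Actual sales revenue = 131,750 × $195.87 = $25,805,872.50.
Margin of safety = $25,805,872.50 − $9,154,439.62 = $16,651,433.

$16,651,433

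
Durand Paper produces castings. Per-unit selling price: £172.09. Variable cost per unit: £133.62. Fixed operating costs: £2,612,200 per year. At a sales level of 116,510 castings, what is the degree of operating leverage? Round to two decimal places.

Contribution at this volume is 116,510 × £38.47 = £4,482,139.70.
Operating income = contribution − fixed costs = £4,482,139.70 − £2,612,200 = £1,869,939.70.
So DOL = total CM / EBIT = £4,482,139.70 / £1,869,939.70 = 2.3969.

2.40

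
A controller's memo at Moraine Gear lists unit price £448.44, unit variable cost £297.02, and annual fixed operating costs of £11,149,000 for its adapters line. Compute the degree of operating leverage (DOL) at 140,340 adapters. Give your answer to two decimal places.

2.10

Contribution at this volume is 140,340 × £151.42 = £21,250,282.80.
Operating income = contribution − fixed costs = £21,250,282.80 − £11,149,000 = £10,101,282.80.
So DOL = total CM / EBIT = £21,250,282.80 / £10,101,282.80 = 2.1037.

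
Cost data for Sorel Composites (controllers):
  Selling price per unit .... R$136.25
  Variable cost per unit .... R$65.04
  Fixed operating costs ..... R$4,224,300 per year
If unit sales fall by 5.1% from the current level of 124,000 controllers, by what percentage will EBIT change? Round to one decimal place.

-9.8%

At 124,000 units, contribution = 124,000 × R$71.21 = R$8,830,040.00.
Operating income = contribution − fixed costs = R$8,830,040.00 − R$4,224,300 = R$4,605,740.00.
Degree of operating leverage = R$8,830,040.00 / R$4,605,740.00 = 1.9172.
So EBIT moves 1.9172 × (-5.1%) = -9.8%.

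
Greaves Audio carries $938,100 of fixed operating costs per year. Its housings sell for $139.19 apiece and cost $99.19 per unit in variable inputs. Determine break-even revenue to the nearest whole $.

CM per unit = $139.19 − $99.19 = $40.00; CM ratio = $40.00 / $139.19 = 0.2874.
Break-even sales = FC ÷ CM ratio = $938,100 × $139.19 / $40.00 = $3,264,353.

$3,264,353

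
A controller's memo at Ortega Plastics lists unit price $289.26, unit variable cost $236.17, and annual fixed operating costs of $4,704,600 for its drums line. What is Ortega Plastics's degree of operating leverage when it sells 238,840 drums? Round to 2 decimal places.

1.59

Contribution at this volume is 238,840 × $53.09 = $12,680,015.60.
Subtracting fixed costs: EBIT = $12,680,015.60 − $4,704,600 = $7,975,415.60.
DOL = contribution ÷ EBIT = $12,680,015.60 ÷ $7,975,415.60 = 1.5899.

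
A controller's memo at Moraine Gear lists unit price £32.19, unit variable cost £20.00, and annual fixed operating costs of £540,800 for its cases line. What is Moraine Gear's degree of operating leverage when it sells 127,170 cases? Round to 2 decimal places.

At 127,170 units, contribution = 127,170 × £12.19 = £1,550,202.30.
Subtracting fixed costs: EBIT = £1,550,202.30 − £540,800 = £1,009,402.30.
So DOL = total CM / EBIT = £1,550,202.30 / £1,009,402.30 = 1.5358.

1.54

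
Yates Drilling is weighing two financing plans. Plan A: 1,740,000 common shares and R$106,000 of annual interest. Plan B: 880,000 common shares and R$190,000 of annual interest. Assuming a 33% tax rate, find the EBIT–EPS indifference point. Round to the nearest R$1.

Set EPS_A = EPS_B: (EBIT − R$106,000)(1 − 0.33) ÷ 1,740,000 = (EBIT − R$190,000)(1 − 0.33) ÷ 880,000.
Cancelling (1 − t) and cross-multiplying: 880,000·(EBIT − 106,000) = 1,740,000·(EBIT − 190,000).
Solving, EBIT = (190,000·1,740,000 − 106,000·880,000) / (1,740,000 − 880,000) = 237,320,000,000 / 860,000 = 275,953.49.

R$275,953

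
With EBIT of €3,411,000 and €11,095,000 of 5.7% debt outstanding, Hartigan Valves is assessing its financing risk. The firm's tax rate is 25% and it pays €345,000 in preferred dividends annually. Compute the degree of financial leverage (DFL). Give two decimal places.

Interest = €632,415.00.
Preferred dividends grossed up pre-tax: €345,000 / (1 − 0.25) = €460,000.00.
DFL = EBIT ÷ [EBIT − I − D_p/(1−t)] = €3,411,000 ÷ [€3,411,000 − €632,415.00 − €460,000.00] = €3,411,000 ÷ €2,318,585.00 = 1.4712.

1.47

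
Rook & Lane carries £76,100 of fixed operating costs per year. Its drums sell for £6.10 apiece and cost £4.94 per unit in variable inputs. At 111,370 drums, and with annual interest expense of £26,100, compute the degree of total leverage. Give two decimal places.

Total contribution margin = 111,370 × £1.16 = £129,189.20.
Operating income = contribution − fixed costs = £129,189.20 − £76,100 = £53,089.20. Interest = £26,100.00, so EBIT − I = £26,989.20.
DCL = contribution ÷ (EBIT − I) = £129,189.20 ÷ £26,989.20 = 4.7867.

4.79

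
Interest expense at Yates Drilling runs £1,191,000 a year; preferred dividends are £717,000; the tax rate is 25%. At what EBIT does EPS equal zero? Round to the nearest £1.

Preferred dividends are paid after tax, so their pre-tax equivalent is £717,000 ÷ (1 − 0.25) = £956,000.00.
Financial break-even EBIT = interest + D_p ÷ (1 − t) = £1,191,000 + £956,000.00 = £2,147,000.00.

£2,147,000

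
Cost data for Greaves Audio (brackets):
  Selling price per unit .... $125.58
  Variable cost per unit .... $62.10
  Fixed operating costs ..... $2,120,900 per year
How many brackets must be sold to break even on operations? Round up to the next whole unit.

Contribution margin per unit = $125.58 − $62.10 = $63.48.
Break-even Q = $2,120,900 / $63.48 = 33,410.52 → 33,411 brackets.

33,411 brackets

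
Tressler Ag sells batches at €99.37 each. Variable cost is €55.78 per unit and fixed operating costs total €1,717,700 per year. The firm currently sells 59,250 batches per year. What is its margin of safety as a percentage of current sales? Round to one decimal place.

33.5%

Unit CM = price − variable cost = €99.37 − €55.78 = €43.59. Break-even units = €1,717,700 ÷ €43.59 = 39,405.83; break-even revenue = 39,405.83 × €99.37 = €3,915,757.03.
Actual sales revenue = 59,250 × €99.37 = €5,887,672.50.
Margin of safety = (€5,887,672.50 − €3,915,757.03) ÷ €5,887,672.50 = 33.5%.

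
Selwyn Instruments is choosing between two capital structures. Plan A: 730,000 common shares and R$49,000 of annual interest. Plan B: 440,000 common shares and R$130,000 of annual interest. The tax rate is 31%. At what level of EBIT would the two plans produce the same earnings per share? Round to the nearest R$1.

Set EPS_A = EPS_B: (EBIT − R$49,000)(1 − 0.31) ÷ 730,000 = (EBIT − R$130,000)(1 − 0.31) ÷ 440,000.
The (1 − t) factor cancels: (EBIT − 49,000) × 440,000 = (EBIT − 130,000) × 730,000.
EBIT × (730,000 − 440,000) = 130,000 × 730,000 − 49,000 × 440,000 = 73,340,000,000, so EBIT = 73,340,000,000 ÷ 290,000 = 252,896.55.

R$252,897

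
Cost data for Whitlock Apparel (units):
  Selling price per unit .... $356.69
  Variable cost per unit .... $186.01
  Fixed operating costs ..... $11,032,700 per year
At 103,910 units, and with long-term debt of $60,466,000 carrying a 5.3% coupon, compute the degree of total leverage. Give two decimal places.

5.07

Contribution at this volume is 103,910 × $170.68 = $17,735,358.80.
Subtracting fixed costs: EBIT = $17,735,358.80 − $11,032,700 = $6,702,658.80. Interest = $3,204,698.00, so EBIT − I = $3,497,960.80.
DCL = contribution ÷ (EBIT − I) = $17,735,358.80 ÷ $3,497,960.80 = 5.0702.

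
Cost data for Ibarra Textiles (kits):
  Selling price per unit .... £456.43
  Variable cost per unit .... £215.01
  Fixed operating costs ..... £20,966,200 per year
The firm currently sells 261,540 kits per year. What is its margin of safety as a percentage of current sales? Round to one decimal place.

Unit CM = price − variable cost = £456.43 − £215.01 = £241.42. Break-even units = £20,966,200 ÷ £241.42 = 86,845.33; break-even revenue = 86,845.33 × £456.43 = £39,638,814.79.
Actual sales revenue = 261,540 × £456.43 = £119,374,702.20.
Margin of safety = (£119,374,702.20 − £39,638,814.79) ÷ £119,374,702.20 = 66.8%.

66.8%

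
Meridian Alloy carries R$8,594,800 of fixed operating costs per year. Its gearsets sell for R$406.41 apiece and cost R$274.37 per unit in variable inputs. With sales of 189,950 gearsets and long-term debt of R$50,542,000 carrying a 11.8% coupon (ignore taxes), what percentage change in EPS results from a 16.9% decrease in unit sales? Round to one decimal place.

-40.3%

Total contribution margin = 189,950 × R$132.04 = R$25,080,998.00.
Operating income = contribution − fixed costs = R$25,080,998.00 − R$8,594,800 = R$16,486,198.00.
After interest of R$5,963,956.00, pre-tax earnings = R$10,522,242.00.
DCL = total CM / (EBIT − I) = R$25,080,998.00 / R$10,522,242.00 = 2.3836.
%ΔEPS = DCL × %ΔSales = 2.3836 × -16.9% = -40.3%.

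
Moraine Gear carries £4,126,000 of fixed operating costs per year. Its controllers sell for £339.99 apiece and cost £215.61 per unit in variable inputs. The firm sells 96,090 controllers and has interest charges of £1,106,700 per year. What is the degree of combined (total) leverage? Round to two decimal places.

At 96,090 units, contribution = 96,090 × £124.38 = £11,951,674.20.
EBIT = £11,951,674.20 − £4,126,000 = £7,825,674.20. Interest = £1,106,700.00, so EBIT − I = £6,718,974.20.
Degree of total leverage = total CM / (EBIT − interest) = £11,951,674.20 / £6,718,974.20 = 1.7788.

1.78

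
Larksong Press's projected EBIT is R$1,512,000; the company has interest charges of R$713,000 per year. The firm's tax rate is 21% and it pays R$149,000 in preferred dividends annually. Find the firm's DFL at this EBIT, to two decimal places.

Interest = R$713,000.00.
Pre-tax preferred-dividend burden = R$149,000 ÷ (1 − 0.21) = R$188,607.59.
DFL = EBIT ÷ [EBIT − I − D_p/(1−t)] = R$1,512,000 ÷ [R$1,512,000 − R$713,000.00 − R$188,607.59] = R$1,512,000 ÷ R$610,392.41 = 2.4771.

2.48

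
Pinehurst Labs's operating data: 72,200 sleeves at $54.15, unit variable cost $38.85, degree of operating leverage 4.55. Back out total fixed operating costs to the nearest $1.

Contribution at this volume is 72,200 × $15.30 = $1,104,660.00.
DOL = contribution / EBIT, so EBIT = $1,104,660.00 / 4.55 = $242,782.42.
And FC = contribution − EBIT = $1,104,660.00 − $242,782.42 = $861,878.

$861,878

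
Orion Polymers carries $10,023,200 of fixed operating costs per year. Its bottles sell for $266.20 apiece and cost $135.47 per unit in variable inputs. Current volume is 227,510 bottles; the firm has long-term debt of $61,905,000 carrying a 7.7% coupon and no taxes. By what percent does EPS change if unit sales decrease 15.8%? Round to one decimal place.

-31.4%

At 227,510 units, contribution = 227,510 × $130.73 = $29,742,382.30.
Subtracting fixed costs: EBIT = $29,742,382.30 − $10,023,200 = $19,719,182.30.
After interest of $4,766,685.00, pre-tax earnings = $14,952,497.30.
DCL = total CM / (EBIT − I) = $29,742,382.30 / $14,952,497.30 = 1.9891.
EPS therefore changes by 1.9891 × (-15.8%) = -31.4%.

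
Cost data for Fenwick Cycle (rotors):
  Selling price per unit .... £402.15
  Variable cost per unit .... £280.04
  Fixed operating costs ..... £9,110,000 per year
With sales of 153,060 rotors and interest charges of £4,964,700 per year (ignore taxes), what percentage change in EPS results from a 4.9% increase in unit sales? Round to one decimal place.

At 153,060 units, contribution = 153,060 × £122.11 = £18,690,156.60.
Operating income = contribution − fixed costs = £18,690,156.60 − £9,110,000 = £9,580,156.60.
After interest of £4,964,700.00, pre-tax earnings = £4,615,456.60.
Degree of combined leverage = contribution ÷ (EBIT − I) = £18,690,156.60 ÷ £4,615,456.60 = 4.0495.
%ΔEPS = DCL × %ΔSales = 4.0495 × +4.9% = +19.8%.

+19.8%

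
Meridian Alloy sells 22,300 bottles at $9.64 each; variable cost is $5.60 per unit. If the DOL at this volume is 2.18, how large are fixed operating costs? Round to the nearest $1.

Total contribution margin = 22,300 × $4.04 = $90,092.00.
DOL = contribution / EBIT, so EBIT = $90,092.00 / 2.18 = $41,326.61.
And FC = contribution − EBIT = $90,092.00 − $41,326.61 = $48,765.

$48,765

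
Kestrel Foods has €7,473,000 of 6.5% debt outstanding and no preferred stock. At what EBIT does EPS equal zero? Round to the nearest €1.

Annual interest = 6.5% × €7,473,000 = €485,745.00.
Without preferred stock the financial break-even is simply EBIT = interest = €485,745.00.

€485,745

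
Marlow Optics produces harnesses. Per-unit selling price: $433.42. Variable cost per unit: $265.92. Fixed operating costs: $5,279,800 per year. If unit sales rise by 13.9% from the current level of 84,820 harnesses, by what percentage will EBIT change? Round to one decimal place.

+22.1%

At 84,820 units, contribution = 84,820 × $167.50 = $14,207,350.00.
Subtracting fixed costs: EBIT = $14,207,350.00 − $5,279,800 = $8,927,550.00.
Degree of operating leverage = $14,207,350.00 / $8,927,550.00 = 1.5914.
Operating income changes by 1.5914 × +13.9% = +22.1%.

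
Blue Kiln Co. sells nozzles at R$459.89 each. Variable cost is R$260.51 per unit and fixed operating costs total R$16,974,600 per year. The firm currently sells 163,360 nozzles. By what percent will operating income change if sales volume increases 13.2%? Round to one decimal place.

At 163,360 units, contribution = 163,360 × R$199.38 = R$32,570,716.80.
EBIT = R$32,570,716.80 − R$16,974,600 = R$15,596,116.80.
DOL = contribution ÷ EBIT = R$32,570,716.80 ÷ R$15,596,116.80 = 2.0884.
So EBIT moves 2.0884 × (+13.2%) = +27.6%.

+27.6%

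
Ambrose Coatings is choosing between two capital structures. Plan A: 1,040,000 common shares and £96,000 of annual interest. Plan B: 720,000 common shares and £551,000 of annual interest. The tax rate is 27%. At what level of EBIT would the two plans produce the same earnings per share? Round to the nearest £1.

£1,574,750

Set EPS_A = EPS_B: (EBIT − £96,000)(1 − 0.27) ÷ 1,040,000 = (EBIT − £551,000)(1 − 0.27) ÷ 720,000.
The (1 − t) factor cancels: (EBIT − 96,000) × 720,000 = (EBIT − 551,000) × 1,040,000.
Solving, EBIT = (551,000·1,040,000 − 96,000·720,000) / (1,040,000 − 720,000) = 503,920,000,000 / 320,000 = 1,574,750.00.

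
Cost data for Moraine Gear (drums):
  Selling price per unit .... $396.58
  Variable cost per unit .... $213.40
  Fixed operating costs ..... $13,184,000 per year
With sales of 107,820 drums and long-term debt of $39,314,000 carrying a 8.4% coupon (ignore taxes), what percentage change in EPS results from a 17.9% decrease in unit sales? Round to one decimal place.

At 107,820 units, contribution = 107,820 × $183.18 = $19,750,467.60.
Subtracting fixed costs: EBIT = $19,750,467.60 − $13,184,000 = $6,566,467.60.
Interest = $3,302,376.00, so EBIT − I = $3,264,091.60.
Degree of combined leverage = contribution ÷ (EBIT − I) = $19,750,467.60 ÷ $3,264,091.60 = 6.0508.
%ΔEPS = DCL × %ΔSales = 6.0508 × -17.9% = -108.3%.

-108.3%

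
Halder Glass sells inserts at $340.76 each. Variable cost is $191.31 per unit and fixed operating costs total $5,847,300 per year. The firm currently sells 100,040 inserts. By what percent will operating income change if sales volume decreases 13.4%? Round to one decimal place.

-22.0%

At 100,040 units, contribution = 100,040 × $149.45 = $14,950,978.00.
EBIT = $14,950,978.00 − $5,847,300 = $9,103,678.00.
DOL = contribution ÷ EBIT = $14,950,978.00 ÷ $9,103,678.00 = 1.6423.
Operating income changes by 1.6423 × -13.4% = -22.0%.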